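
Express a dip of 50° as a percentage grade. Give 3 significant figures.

119%

grade % = 100 × tan 50° = 100 × 1.1918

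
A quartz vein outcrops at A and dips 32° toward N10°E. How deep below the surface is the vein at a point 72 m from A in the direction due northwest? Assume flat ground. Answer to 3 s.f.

The hole lies 55° from the dip direction, so the down-dip offset is 72 × cos 55° = 41.30 m.
Depth = down-dip offset × tan(dip) = 41.30 × tan 32° = 41.30 × 0.6249
Depth = 25.81 m

25.8 m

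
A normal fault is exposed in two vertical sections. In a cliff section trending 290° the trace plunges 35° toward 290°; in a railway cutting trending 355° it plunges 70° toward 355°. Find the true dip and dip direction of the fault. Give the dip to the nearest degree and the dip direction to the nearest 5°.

true dip 70°, dip direction 005°

Represent each trace as a vector plunging at its apparent dip toward its trend (east-north-up frame): v₁ = (-0.770, 0.280, -0.574), v₂ = (-0.030, 0.341, -0.940).
The plane normal is n = v₁ × v₂ ∝ (0.068, 0.706, 0.254).
True dip = arccos(n_z / |n|) = arccos(0.3370) = 70.3°.
Dip direction = azimuth of (n_x, n_y) = atan2(0.068, 0.706) = 5°.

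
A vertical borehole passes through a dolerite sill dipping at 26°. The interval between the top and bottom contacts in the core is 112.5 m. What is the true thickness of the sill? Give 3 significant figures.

101 m

True thickness t = h · cos(dip) = 112.5 × cos 26°
t = 112.5 × 0.8988 = 101.114 m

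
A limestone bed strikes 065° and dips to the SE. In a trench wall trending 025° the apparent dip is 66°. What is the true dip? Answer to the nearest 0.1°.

74.0°

The section is 40° from the strike.
tan δ = tan α / sin β = tan 66° / sin 40° = 2.2460 / 0.6428 = 3.4942
δ = arctan(3.4942) = 74.03°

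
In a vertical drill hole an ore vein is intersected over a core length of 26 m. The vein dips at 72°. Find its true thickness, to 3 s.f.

True thickness t = h · cos(dip) = 26 × cos 72°
t = 26 × 0.3090 = 8.034 m

8.03 m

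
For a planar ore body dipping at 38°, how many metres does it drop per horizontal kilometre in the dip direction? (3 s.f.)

drop per km = 1000 × tan 38° = 1000 × 0.7813

781 m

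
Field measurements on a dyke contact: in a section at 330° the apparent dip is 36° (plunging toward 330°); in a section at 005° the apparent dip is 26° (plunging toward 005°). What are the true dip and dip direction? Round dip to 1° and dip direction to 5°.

The two traces are lines in the plane: v₁ = (sin 330°·cos 36°, cos 330°·cos 36°, −sin 36°), v₂ = (sin 5°·cos 26°, cos 5°·cos 26°, −sin 26°).
The plane normal is n = v₁ × v₂ ∝ (-0.219, 0.223, 0.417).
True dip = arccos(n_z / |n|) = arccos(0.7999) = 36.9°.
Dip direction = atan2(-0.219, 0.223) = 316° (azimuth of n's horizontal projection).

true dip 37°, dip direction 315°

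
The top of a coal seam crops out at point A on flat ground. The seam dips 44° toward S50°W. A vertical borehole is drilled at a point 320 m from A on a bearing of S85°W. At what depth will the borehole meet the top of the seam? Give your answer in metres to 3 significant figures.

The hole lies 35° from the dip direction, so the down-dip offset is 320 × cos 35° = 262.13 m.
Depth = down-dip offset × tan(dip) = 262.13 × tan 44° = 262.13 × 0.9657
Depth = 253.13 m

253 m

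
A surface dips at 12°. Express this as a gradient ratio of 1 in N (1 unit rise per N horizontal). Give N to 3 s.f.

1 : N means tan θ = 1/N, so N = 1/tan 12° = 1/0.2126

1 in 4.70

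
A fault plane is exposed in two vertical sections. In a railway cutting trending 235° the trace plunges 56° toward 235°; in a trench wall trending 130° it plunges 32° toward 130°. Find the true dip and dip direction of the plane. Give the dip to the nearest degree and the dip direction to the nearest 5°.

true dip 61°, dip direction 200°

Each apparent-dip line lies in the plane. As unit vectors (x east, y north, z up), v₁ plunges 56°→235° and v₂ plunges 32°→130°.
Cross product v₁ × v₂ gives the pole to the plane: n ∝ (-0.282, -0.781, 0.458).
tan δ = √(n_x²+n_y²)/n_z = 0.831/0.458, so δ = 61.1°.
Dip direction = atan2(-0.282, -0.781) = 200° (azimuth of n's horizontal projection).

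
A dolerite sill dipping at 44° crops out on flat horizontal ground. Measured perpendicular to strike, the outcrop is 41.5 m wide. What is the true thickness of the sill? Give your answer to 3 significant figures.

28.8 m

True thickness t = w · sin(dip) = 41.5 × sin 44°
t = 41.5 × 0.6947 = 28.828 m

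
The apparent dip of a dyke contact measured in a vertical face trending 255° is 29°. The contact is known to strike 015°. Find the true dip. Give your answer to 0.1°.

32.6°

β = acute angle between strike 015° and section 255° = 60°.
tan δ = tan α / sin β = tan 29° / sin 60° = 0.5543 / 0.8660 = 0.6401
true dip = arctan 0.6401 = 32.62°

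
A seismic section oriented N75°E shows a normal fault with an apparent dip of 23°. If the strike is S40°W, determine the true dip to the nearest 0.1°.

β = acute angle between strike S40°W and section N75°E = 35°.
tan(true dip) = tan 23° / sin 35° = 0.7400
true dip = arctan 0.7400 = 36.50°

36.5°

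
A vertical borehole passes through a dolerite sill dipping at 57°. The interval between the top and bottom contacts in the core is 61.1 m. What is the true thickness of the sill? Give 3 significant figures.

33.3 m

True thickness t = h · cos(dip) = 61.1 × cos 57°
t = 61.1 × 0.5446 = 33.277 m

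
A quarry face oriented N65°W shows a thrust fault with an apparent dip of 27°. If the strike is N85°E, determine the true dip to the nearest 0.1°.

45.5°

The section is 30° from the strike.
tan δ = tan α / sin β = tan 27° / sin 30° = 0.5095 / 0.5000 = 1.0191
δ = arctan(1.0191) = 45.54°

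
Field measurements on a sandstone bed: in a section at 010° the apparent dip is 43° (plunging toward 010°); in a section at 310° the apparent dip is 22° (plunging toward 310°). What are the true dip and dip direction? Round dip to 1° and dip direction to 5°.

The two traces are lines in the plane: v₁ = (sin 10°·cos 43°, cos 10°·cos 43°, −sin 43°), v₂ = (sin 310°·cos 22°, cos 310°·cos 22°, −sin 22°).
The plane normal is n = v₁ × v₂ ∝ (0.137, 0.532, 0.587).
Dip δ = arctan(|n_h|/n_z) = arctan(0.549/0.587) = 43.1°.
The horizontal component of n points toward azimuth atan2(n_x, n_y) = 14°, the dip direction.

true dip 43°, dip direction 015°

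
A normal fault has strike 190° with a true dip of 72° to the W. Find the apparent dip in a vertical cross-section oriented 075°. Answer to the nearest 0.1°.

Angle between strike (190°) and section (075°): β = 65°.
tan α = tan 72° × sin 65° = 3.0777 × 0.9063 = 2.7893
apparent dip = arctan 2.7893 = 70.28°

70.3°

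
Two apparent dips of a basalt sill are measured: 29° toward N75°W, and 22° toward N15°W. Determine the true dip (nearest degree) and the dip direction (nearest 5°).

Represent each trace as a vector plunging at its apparent dip toward its trend (east-north-up frame): v₁ = (-0.845, 0.226, -0.485), v₂ = (-0.240, 0.896, -0.375).
The plane normal is n = v₁ × v₂ ∝ (-0.349, 0.200, 0.702).
True dip = arccos(n_z / |n|) = arccos(0.8675) = 29.8°.
Dip direction = azimuth of (n_x, n_y) = atan2(-0.349, 0.200) = 300°.

true dip 30°, dip direction 300°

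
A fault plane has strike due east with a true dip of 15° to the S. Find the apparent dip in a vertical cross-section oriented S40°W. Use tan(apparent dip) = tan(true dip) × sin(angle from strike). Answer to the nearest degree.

12°

Angle between strike (due east) and section (S40°W): β = 50°.
tan α = tan 15° × sin 50° = 0.2679 × 0.7660 = 0.2053
α = arctan(0.2053) = 11.60°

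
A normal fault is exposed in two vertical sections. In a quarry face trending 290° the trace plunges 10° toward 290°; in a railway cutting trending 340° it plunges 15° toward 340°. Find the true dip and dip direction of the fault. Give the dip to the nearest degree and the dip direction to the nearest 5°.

true dip 15°, dip direction 340°

Represent each trace as a vector plunging at its apparent dip toward its trend (east-north-up frame): v₁ = (-0.925, 0.337, -0.174), v₂ = (-0.330, 0.908, -0.259).
n = v₁ × v₂ = (-0.070, 0.182, 0.729) (taken with n_z > 0).
tan δ = √(n_x²+n_y²)/n_z = 0.195/0.729, so δ = 15.0°.
Dip direction = azimuth of (n_x, n_y) = atan2(-0.070, 0.182) = 339°.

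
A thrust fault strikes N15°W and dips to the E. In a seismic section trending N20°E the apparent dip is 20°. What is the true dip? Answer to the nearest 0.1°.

32.4°

The section is 35° from the strike.
tan δ = tan α / sin β = tan 20° / sin 35° = 0.3640 / 0.5736 = 0.6346
δ = arctan(0.6346) = 32.40°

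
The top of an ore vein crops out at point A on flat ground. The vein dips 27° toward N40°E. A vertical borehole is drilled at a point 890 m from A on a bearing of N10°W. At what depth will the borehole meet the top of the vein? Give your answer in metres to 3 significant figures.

The hole lies 50° from the dip direction, so the down-dip offset is 890 × cos 50° = 572.08 m.
Depth = down-dip offset × tan(dip) = 572.08 × tan 27° = 572.08 × 0.5095
Depth = 291.49 m

291 m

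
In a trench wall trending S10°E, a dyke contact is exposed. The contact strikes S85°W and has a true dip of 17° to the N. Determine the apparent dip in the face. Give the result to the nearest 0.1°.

Angle between strike (S85°W) and section (S10°E): β = 85°.
tan α = tan 17° × sin 85° = 0.3057 × 0.9962 = 0.3046
apparent dip = arctan 0.3046 = 16.94°

16.9°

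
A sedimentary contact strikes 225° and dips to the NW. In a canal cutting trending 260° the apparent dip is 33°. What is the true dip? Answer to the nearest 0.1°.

The section is 35° from the strike.
tan δ = tan α / sin β = tan 33° / sin 35° = 0.6494 / 0.5736 = 1.1322
true dip = arctan 1.1322 = 48.55°

48.5°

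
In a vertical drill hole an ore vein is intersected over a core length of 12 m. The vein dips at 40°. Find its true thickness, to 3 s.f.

True thickness t = h · cos(dip) = 12 × cos 40°
t = 12 × 0.7660 = 9.193 m

9.19 m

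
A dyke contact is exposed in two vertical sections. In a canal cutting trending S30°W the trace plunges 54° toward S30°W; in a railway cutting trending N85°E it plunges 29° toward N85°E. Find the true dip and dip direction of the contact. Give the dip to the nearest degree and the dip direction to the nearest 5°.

true dip 65°, dip direction 160°

Each apparent-dip line lies in the plane. As unit vectors (x east, y north, z up), v₁ plunges 54°→S30°W and v₂ plunges 29°→N85°E.
n = v₁ × v₂ = (0.308, -0.847, 0.421) (taken with n_z > 0).
True dip = arccos(n_z / |n|) = arccos(0.4231) = 65.0°.
Dip direction = atan2(0.308, -0.847) = 160° (azimuth of n's horizontal projection).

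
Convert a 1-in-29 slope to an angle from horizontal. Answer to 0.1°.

2.0°

tan θ = 1/29 = 0.0345
θ = arctan(0.0345) = 1.97°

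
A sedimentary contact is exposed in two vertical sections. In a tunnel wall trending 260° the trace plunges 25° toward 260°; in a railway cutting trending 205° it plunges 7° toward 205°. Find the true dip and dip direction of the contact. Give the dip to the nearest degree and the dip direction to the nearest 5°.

true dip 27°, dip direction 280°

Represent each trace as a vector plunging at its apparent dip toward its trend (east-north-up frame): v₁ = (-0.893, -0.157, -0.423), v₂ = (-0.419, -0.900, -0.122).
The plane normal is n = v₁ × v₂ ∝ (-0.361, 0.069, 0.737).
True dip = arccos(n_z / |n|) = arccos(0.8949) = 26.5°.
The horizontal component of n points toward azimuth atan2(n_x, n_y) = 281°, the dip direction.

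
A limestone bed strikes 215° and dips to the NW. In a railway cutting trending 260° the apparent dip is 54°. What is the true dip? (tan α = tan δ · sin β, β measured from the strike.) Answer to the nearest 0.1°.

62.8°

The section is 45° from the strike.
tan(true dip) = tan 54° / sin 45° = 1.9465
true dip = arctan 1.9465 = 62.81°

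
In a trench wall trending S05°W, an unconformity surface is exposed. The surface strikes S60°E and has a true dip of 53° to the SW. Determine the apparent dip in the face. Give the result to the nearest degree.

50°

The section lies 65° from the strike.
tan α = tan 53° × sin 65° = 1.3270 × 0.9063 = 1.2027
α = arctan(1.2027) = 50.26°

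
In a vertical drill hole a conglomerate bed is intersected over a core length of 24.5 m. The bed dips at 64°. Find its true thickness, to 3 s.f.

10.7 m

True thickness t = h · cos(dip) = 24.5 × cos 64°
t = 24.5 × 0.4384 = 10.740 m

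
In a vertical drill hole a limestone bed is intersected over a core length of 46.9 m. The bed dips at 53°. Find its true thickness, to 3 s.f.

True thickness t = h · cos(dip) = 46.9 × cos 53°
t = 46.9 × 0.6018 = 28.225 m

28.2 m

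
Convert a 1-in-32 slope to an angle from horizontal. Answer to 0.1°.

tan θ = 1/32 = 0.0312
θ = arctan(0.0312) = 1.79°

1.8°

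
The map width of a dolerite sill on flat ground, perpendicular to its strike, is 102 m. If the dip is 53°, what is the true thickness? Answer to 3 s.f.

81.5 m

True thickness t = w · sin(dip) = 102 × sin 53°
t = 102 × 0.7986 = 81.461 m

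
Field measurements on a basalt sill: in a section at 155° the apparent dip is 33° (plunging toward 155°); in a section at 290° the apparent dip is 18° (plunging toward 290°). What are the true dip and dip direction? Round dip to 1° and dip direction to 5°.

true dip 52°, dip direction 215°

Each apparent-dip line lies in the plane. As unit vectors (x east, y north, z up), v₁ plunges 33°→155° and v₂ plunges 18°→290°.
The plane normal is n = v₁ × v₂ ∝ (-0.412, -0.596, 0.564).
True dip = arccos(n_z / |n|) = arccos(0.6141) = 52.1°.
Dip direction = azimuth of (n_x, n_y) = atan2(-0.412, -0.596) = 215°.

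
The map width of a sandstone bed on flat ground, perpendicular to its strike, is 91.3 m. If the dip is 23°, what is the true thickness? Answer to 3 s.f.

True thickness t = w · sin(dip) = 91.3 × sin 23°
t = 91.3 × 0.3907 = 35.674 m

35.7 m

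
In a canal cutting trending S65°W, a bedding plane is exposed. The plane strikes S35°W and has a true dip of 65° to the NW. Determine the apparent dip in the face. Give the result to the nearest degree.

47°

The strike is S35°W and the section trends S65°W; the acute angle between them is β = 30°.
tan α = tan 65° × sin 30° = 2.1445 × 0.5000 = 1.0723
apparent dip = arctan 1.0723 = 47.00°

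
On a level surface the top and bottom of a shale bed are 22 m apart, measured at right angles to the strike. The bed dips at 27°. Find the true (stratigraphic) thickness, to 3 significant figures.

True thickness t = w · sin(dip) = 22 × sin 27°
t = 22 × 0.4540 = 9.988 m

9.99 m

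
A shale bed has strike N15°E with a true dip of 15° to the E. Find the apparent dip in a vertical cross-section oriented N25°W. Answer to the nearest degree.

10°

The section lies 40° from the strike.
tan(apparent dip) = tan 15° · sin 40° = 0.1722
α = arctan(0.1722) = 9.77°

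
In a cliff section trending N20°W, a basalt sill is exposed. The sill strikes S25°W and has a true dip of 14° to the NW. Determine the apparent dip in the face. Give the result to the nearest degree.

The strike is S25°W and the section trends N20°W; the acute angle between them is β = 45°.
tan(apparent dip) = tan 14° · sin 45° = 0.1763
apparent dip = arctan 0.1763 = 10.00°

10°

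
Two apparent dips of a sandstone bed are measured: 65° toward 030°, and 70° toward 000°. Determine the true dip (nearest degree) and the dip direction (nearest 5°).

true dip 70°, dip direction 350°

Each apparent-dip line lies in the plane. As unit vectors (x east, y north, z up), v₁ plunges 65°→030° and v₂ plunges 70°→000°.
n = v₁ × v₂ = (-0.034, 0.199, 0.072) (taken with n_z > 0).
tan δ = √(n_x²+n_y²)/n_z = 0.201/0.072, so δ = 70.3°.
Dip direction = azimuth of (n_x, n_y) = atan2(-0.034, 0.199) = 350°.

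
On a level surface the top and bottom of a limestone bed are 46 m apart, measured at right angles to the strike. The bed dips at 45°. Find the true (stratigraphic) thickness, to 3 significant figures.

True thickness t = w · sin(dip) = 46 × sin 45°
t = 46 × 0.7071 = 32.527 m

32.5 m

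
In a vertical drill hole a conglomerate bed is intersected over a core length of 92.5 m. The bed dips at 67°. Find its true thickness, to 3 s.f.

True thickness t = h · cos(dip) = 92.5 × cos 67°
t = 92.5 × 0.3907 = 36.143 m

36.1 m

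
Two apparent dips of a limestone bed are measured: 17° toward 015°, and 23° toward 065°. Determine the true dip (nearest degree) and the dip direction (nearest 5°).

true dip 23°, dip direction 060°

The two traces are lines in the plane: v₁ = (sin 15°·cos 17°, cos 15°·cos 17°, −sin 17°), v₂ = (sin 65°·cos 23°, cos 65°·cos 23°, −sin 23°).
n = v₁ × v₂ = (0.247, 0.147, 0.674) (taken with n_z > 0).
tan δ = √(n_x²+n_y²)/n_z = 0.288/0.674, so δ = 23.1°.
Dip direction = atan2(0.247, 0.147) = 59° (azimuth of n's horizontal projection).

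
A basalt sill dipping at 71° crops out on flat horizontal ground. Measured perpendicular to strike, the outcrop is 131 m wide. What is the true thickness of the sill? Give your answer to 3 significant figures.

True thickness t = w · sin(dip) = 131 × sin 71°
t = 131 × 0.9455 = 123.863 m

124 m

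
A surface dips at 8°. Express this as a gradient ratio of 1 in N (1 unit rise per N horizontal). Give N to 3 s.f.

1 : N means tan θ = 1/N, so N = 1/tan 8° = 1/0.1405

1 in 7.12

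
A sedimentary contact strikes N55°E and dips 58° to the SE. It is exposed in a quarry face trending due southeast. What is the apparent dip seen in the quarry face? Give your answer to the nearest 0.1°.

57.6°

The strike is N55°E and the section trends due southeast; the acute angle between them is β = 80°.
tan(apparent dip) = tan 58° · sin 80° = 1.5760
apparent dip = arctan 1.5760 = 57.60°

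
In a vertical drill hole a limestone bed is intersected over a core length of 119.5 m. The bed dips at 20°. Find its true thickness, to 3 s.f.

112 m

True thickness t = h · cos(dip) = 119.5 × cos 20°
t = 119.5 × 0.9397 = 112.293 m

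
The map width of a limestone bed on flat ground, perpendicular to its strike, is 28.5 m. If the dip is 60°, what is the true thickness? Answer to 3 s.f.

24.7 m

True thickness t = w · sin(dip) = 28.5 × sin 60°
t = 28.5 × 0.8660 = 24.682 m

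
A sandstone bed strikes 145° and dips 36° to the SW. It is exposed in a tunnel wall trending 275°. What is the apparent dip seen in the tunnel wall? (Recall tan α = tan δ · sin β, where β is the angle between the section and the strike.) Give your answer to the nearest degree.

The strike is 145° and the section trends 275°; the acute angle between them is β = 50°.
tan(apparent dip) = tan 36° · sin 50° = 0.5566
α = arctan(0.5566) = 29.10°

29°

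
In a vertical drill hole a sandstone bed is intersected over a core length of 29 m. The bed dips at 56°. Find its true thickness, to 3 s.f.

16.2 m

True thickness t = h · cos(dip) = 29 × cos 56°
t = 29 × 0.5592 = 16.217 m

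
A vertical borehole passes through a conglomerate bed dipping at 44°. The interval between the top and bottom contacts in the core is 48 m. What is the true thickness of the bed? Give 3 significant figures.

34.5 m

True thickness t = h · cos(dip) = 48 × cos 44°
t = 48 × 0.7193 = 34.528 m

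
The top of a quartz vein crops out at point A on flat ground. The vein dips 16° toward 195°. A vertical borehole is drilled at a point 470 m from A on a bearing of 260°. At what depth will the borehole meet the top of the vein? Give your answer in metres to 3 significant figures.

57.0 m

The hole lies 65° from the dip direction, so the down-dip offset is 470 × cos 65° = 198.63 m.
Depth = down-dip offset × tan(dip) = 198.63 × tan 16° = 198.63 × 0.2867
Depth = 56.96 m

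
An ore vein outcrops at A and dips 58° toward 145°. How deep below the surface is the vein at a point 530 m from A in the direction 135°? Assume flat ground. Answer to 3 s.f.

835 m

The hole lies 10° from the dip direction, so the down-dip offset is 530 × cos 10° = 521.95 m.
Depth = down-dip offset × tan(dip) = 521.95 × tan 58° = 521.95 × 1.6003
Depth = 835.29 m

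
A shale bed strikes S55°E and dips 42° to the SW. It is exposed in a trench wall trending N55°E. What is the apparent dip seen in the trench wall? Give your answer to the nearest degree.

40°

The section lies 70° from the strike.
tan α = tan 42° × sin 70° = 0.9004 × 0.9397 = 0.8461
α = arctan(0.8461) = 40.23°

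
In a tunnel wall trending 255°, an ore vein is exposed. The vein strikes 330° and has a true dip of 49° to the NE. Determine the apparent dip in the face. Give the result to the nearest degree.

The section lies 75° from the strike.
tan(apparent dip) = tan 49° · sin 75° = 1.1112
α = arctan(1.1112) = 48.01°

48°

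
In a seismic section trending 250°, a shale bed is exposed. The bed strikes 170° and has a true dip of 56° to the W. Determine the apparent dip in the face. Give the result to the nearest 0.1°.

55.6°

Angle between strike (170°) and section (250°): β = 80°.
tan α = tan 56° × sin 80° = 1.4826 × 0.9848 = 1.4600
apparent dip = arctan 1.4600 = 55.59°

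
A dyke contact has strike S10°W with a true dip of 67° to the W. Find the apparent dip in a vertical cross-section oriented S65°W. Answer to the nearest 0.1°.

The strike is S10°W and the section trends S65°W; the acute angle between them is β = 55°.
tan α = tan 67° × sin 55° = 2.3559 × 0.8192 = 1.9298
apparent dip = arctan 1.9298 = 62.61°

62.6°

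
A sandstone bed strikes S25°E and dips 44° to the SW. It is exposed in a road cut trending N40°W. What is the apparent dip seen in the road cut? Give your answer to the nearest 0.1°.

Angle between strike (S25°E) and section (N40°W): β = 15°.
tan(apparent dip) = tan 44° · sin 15° = 0.2499
apparent dip = arctan 0.2499 = 14.03°

14.0°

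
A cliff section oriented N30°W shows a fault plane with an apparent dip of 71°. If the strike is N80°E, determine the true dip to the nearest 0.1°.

72.1°

The section is 70° from the strike.
tan(true dip) = tan 71° / sin 70° = 3.0906
true dip = arctan 3.0906 = 72.07°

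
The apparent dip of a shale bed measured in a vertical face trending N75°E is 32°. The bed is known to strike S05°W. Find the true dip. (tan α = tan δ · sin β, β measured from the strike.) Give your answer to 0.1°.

33.6°

β = acute angle between strike S05°W and section N75°E = 70°.
tan(true dip) = tan 32° / sin 70° = 0.6650
true dip = arctan 0.6650 = 33.62°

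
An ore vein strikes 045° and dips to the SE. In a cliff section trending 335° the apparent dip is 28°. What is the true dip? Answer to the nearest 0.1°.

The section is 70° from the strike.
tan(true dip) = tan 28° / sin 70° = 0.5658
true dip = arctan 0.5658 = 29.50°

29.5°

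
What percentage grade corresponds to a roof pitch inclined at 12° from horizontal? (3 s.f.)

21.3%

grade % = 100 × tan 12° = 100 × 0.2126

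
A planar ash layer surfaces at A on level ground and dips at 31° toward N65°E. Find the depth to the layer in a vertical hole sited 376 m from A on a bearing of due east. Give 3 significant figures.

The hole lies 25° from the dip direction, so the down-dip offset is 376 × cos 25° = 340.77 m.
Depth = down-dip offset × tan(dip) = 340.77 × tan 31° = 340.77 × 0.6009
Depth = 204.76 m

205 m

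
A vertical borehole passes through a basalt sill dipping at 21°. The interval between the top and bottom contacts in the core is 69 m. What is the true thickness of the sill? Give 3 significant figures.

True thickness t = h · cos(dip) = 69 × cos 21°
t = 69 × 0.9336 = 64.417 m

64.4 m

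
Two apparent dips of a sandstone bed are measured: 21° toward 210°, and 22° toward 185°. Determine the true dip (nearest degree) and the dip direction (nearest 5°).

The two traces are lines in the plane: v₁ = (sin 210°·cos 21°, cos 210°·cos 21°, −sin 21°), v₂ = (sin 185°·cos 22°, cos 185°·cos 22°, −sin 22°).
n = v₁ × v₂ = (-0.028, -0.146, 0.366) (taken with n_z > 0).
Dip δ = arctan(|n_h|/n_z) = arctan(0.149/0.366) = 22.1°.
Dip direction = atan2(-0.028, -0.146) = 191° (azimuth of n's horizontal projection).

true dip 22°, dip direction 190°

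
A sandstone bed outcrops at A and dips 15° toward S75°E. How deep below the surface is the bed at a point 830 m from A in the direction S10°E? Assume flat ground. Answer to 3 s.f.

The hole lies 65° from the dip direction, so the down-dip offset is 830 × cos 65° = 350.77 m.
Depth = down-dip offset × tan(dip) = 350.77 × tan 15° = 350.77 × 0.2679
Depth = 93.99 m

94.0 m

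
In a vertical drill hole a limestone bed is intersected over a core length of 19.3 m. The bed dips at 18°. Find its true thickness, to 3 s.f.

True thickness t = h · cos(dip) = 19.3 × cos 18°
t = 19.3 × 0.9511 = 18.355 m

18.4 m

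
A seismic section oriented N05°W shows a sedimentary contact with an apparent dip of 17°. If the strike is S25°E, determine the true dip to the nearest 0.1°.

41.8°

β = acute angle between strike S25°E and section N05°W = 20°.
tan δ = tan α / sin β = tan 17° / sin 20° = 0.3057 / 0.3420 = 0.8939
δ = arctan(0.8939) = 41.79°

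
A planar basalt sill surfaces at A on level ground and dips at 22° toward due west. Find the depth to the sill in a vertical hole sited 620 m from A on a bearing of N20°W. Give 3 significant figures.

The hole lies 70° from the dip direction, so the down-dip offset is 620 × cos 70° = 212.05 m.
Depth = down-dip offset × tan(dip) = 212.05 × tan 22° = 212.05 × 0.4040
Depth = 85.67 m

85.7 m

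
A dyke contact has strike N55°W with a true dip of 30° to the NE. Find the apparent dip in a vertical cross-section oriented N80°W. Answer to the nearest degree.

The strike is N55°W and the section trends N80°W; the acute angle between them is β = 25°.
tan(apparent dip) = tan 30° · sin 25° = 0.2440
apparent dip = arctan 0.2440 = 13.71°

14°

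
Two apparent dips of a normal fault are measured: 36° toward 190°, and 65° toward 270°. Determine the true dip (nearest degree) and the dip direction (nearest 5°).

true dip 65°, dip direction 260°

The two traces are lines in the plane: v₁ = (sin 190°·cos 36°, cos 190°·cos 36°, −sin 36°), v₂ = (sin 270°·cos 65°, cos 270°·cos 65°, −sin 65°).
The plane normal is n = v₁ × v₂ ∝ (-0.722, -0.121, 0.337).
tan δ = √(n_x²+n_y²)/n_z = 0.732/0.337, so δ = 65.3°.
Dip direction = azimuth of (n_x, n_y) = atan2(-0.722, -0.121) = 260°.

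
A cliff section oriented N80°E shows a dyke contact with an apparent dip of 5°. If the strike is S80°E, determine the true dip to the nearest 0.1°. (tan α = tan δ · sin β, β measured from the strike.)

14.3°

The section is 20° from the strike.
tan(true dip) = tan 5° / sin 20° = 0.2558
true dip = arctan 0.2558 = 14.35°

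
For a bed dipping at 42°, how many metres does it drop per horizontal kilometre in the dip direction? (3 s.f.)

drop per km = 1000 × tan 42° = 1000 × 0.9004

900 m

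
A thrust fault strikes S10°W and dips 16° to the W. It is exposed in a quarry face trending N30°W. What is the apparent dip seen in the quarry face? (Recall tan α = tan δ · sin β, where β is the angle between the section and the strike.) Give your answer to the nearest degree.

10°

The section lies 40° from the strike.
tan α = tan 16° × sin 40° = 0.2867 × 0.6428 = 0.1843
α = arctan(0.1843) = 10.44°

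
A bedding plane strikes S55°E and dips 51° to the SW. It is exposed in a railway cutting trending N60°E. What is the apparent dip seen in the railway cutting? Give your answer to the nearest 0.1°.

48.2°

Angle between strike (S55°E) and section (N60°E): β = 65°.
tan α = tan 51° × sin 65° = 1.2349 × 0.9063 = 1.1192
α = arctan(1.1192) = 48.22°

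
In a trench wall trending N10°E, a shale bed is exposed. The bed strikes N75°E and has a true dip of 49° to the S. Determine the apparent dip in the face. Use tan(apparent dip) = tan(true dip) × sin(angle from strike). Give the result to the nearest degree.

The strike is N75°E and the section trends N10°E; the acute angle between them is β = 65°.
tan α = tan 49° × sin 65° = 1.1504 × 0.9063 = 1.0426
α = arctan(1.0426) = 46.19°

46°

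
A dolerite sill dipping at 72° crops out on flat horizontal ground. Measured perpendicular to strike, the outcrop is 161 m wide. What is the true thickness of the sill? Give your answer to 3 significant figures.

153 m

True thickness t = w · sin(dip) = 161 × sin 72°
t = 161 × 0.9511 = 153.120 m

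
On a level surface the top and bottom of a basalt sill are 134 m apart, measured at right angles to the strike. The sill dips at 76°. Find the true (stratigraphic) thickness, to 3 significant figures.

130 m

True thickness t = w · sin(dip) = 134 × sin 76°
t = 134 × 0.9703 = 130.020 m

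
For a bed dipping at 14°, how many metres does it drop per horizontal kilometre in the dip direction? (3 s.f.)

249 m

drop per km = 1000 × tan 14° = 1000 × 0.2493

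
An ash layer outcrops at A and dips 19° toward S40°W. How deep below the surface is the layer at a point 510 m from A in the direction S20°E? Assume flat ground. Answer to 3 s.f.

The hole lies 60° from the dip direction, so the down-dip offset is 510 × cos 60° = 255.00 m.
Depth = down-dip offset × tan(dip) = 255.00 × tan 19° = 255.00 × 0.3443
Depth = 87.80 m

87.8 m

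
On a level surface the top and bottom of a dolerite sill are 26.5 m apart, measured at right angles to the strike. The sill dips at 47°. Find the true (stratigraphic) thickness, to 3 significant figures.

True thickness t = w · sin(dip) = 26.5 × sin 47°
t = 26.5 × 0.7314 = 19.381 m

19.4 m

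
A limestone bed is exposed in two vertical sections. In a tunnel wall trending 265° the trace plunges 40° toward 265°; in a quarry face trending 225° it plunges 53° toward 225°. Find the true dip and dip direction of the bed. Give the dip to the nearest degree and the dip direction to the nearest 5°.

true dip 54°, dip direction 215°

The two traces are lines in the plane: v₁ = (sin 265°·cos 40°, cos 265°·cos 40°, −sin 40°), v₂ = (sin 225°·cos 53°, cos 225°·cos 53°, −sin 53°).
n = v₁ × v₂ = (-0.220, -0.336, 0.296) (taken with n_z > 0).
True dip = arccos(n_z / |n|) = arccos(0.5937) = 53.6°.
The horizontal component of n points toward azimuth atan2(n_x, n_y) = 213°, the dip direction.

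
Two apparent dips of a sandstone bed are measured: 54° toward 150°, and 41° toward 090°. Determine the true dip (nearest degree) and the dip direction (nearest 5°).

true dip 54°, dip direction 140°

Each apparent-dip line lies in the plane. As unit vectors (x east, y north, z up), v₁ plunges 54°→150° and v₂ plunges 41°→090°.
n = v₁ × v₂ = (0.334, -0.418, 0.384) (taken with n_z > 0).
tan δ = √(n_x²+n_y²)/n_z = 0.535/0.384, so δ = 54.3°.
Dip direction = azimuth of (n_x, n_y) = atan2(0.334, -0.418) = 141°.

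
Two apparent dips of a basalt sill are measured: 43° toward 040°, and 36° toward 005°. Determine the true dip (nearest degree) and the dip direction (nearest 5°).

true dip 43°, dip direction 045°

The two traces are lines in the plane: v₁ = (sin 40°·cos 43°, cos 40°·cos 43°, −sin 43°), v₂ = (sin 5°·cos 36°, cos 5°·cos 36°, −sin 36°).
The plane normal is n = v₁ × v₂ ∝ (0.220, 0.228, 0.339).
tan δ = √(n_x²+n_y²)/n_z = 0.317/0.339, so δ = 43.1°.
Dip direction = azimuth of (n_x, n_y) = atan2(0.220, 0.228) = 44°.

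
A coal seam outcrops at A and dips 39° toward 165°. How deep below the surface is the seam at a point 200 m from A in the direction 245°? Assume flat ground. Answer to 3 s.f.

The hole lies 80° from the dip direction, so the down-dip offset is 200 × cos 80° = 34.73 m.
Depth = down-dip offset × tan(dip) = 34.73 × tan 39° = 34.73 × 0.8098
Depth = 28.12 m

28.1 m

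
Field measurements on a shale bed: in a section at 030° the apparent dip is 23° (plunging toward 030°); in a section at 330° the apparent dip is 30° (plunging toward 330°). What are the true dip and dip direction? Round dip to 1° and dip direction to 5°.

Each apparent-dip line lies in the plane. As unit vectors (x east, y north, z up), v₁ plunges 23°→030° and v₂ plunges 30°→330°.
n = v₁ × v₂ = (-0.106, 0.399, 0.690) (taken with n_z > 0).
tan δ = √(n_x²+n_y²)/n_z = 0.413/0.690, so δ = 30.9°.
Dip direction = atan2(-0.106, 0.399) = 345° (azimuth of n's horizontal projection).

true dip 31°, dip direction 345°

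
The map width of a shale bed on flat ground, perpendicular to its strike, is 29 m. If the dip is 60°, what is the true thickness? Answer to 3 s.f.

True thickness t = w · sin(dip) = 29 × sin 60°
t = 29 × 0.8660 = 25.115 m

25.1 m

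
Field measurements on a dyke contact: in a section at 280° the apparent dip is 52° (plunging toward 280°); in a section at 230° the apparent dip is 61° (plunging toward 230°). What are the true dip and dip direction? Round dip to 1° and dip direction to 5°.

true dip 61°, dip direction 235°

Each apparent-dip line lies in the plane. As unit vectors (x east, y north, z up), v₁ plunges 52°→280° and v₂ plunges 61°→230°.
Cross product v₁ × v₂ gives the pole to the plane: n ∝ (-0.339, -0.238, 0.229).
tan δ = √(n_x²+n_y²)/n_z = 0.414/0.229, so δ = 61.1°.
Dip direction = azimuth of (n_x, n_y) = atan2(-0.339, -0.238) = 235°.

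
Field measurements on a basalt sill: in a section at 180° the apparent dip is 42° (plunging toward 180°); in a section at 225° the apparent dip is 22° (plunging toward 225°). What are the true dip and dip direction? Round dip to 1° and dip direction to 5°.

The two traces are lines in the plane: v₁ = (sin 180°·cos 42°, cos 180°·cos 42°, −sin 42°), v₂ = (sin 225°·cos 22°, cos 225°·cos 22°, −sin 22°).
The plane normal is n = v₁ × v₂ ∝ (0.160, -0.439, 0.487).
Dip δ = arctan(|n_h|/n_z) = arctan(0.467/0.487) = 43.8°.
The horizontal component of n points toward azimuth atan2(n_x, n_y) = 160°, the dip direction.

true dip 44°, dip direction 160°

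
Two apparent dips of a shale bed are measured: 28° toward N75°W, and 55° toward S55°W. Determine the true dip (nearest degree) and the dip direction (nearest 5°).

true dip 57°, dip direction 215°

Represent each trace as a vector plunging at its apparent dip toward its trend (east-north-up frame): v₁ = (-0.853, 0.229, -0.469), v₂ = (-0.470, -0.329, -0.819).
Cross product v₁ × v₂ gives the pole to the plane: n ∝ (-0.342, -0.478, 0.388).
Dip δ = arctan(|n_h|/n_z) = arctan(0.588/0.388) = 56.6°.
Dip direction = atan2(-0.342, -0.478) = 216° (azimuth of n's horizontal projection).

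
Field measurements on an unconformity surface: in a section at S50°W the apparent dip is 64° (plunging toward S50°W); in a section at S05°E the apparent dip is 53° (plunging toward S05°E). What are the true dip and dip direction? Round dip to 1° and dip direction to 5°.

Each apparent-dip line lies in the plane. As unit vectors (x east, y north, z up), v₁ plunges 64°→S50°W and v₂ plunges 53°→S05°E.
Cross product v₁ × v₂ gives the pole to the plane: n ∝ (-0.314, -0.315, 0.216).
Dip δ = arctan(|n_h|/n_z) = arctan(0.445/0.216) = 64.1°.
Dip direction = azimuth of (n_x, n_y) = atan2(-0.314, -0.315) = 225°.

true dip 64°, dip direction 225°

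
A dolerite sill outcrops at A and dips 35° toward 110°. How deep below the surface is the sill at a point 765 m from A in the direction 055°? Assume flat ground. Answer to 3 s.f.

307 m

The hole lies 55° from the dip direction, so the down-dip offset is 765 × cos 55° = 438.79 m.
Depth = down-dip offset × tan(dip) = 438.79 × tan 35° = 438.79 × 0.7002
Depth = 307.24 m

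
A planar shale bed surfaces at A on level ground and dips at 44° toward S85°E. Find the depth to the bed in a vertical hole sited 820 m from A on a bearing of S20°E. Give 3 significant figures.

The hole lies 65° from the dip direction, so the down-dip offset is 820 × cos 65° = 346.55 m.
Depth = down-dip offset × tan(dip) = 346.55 × tan 44° = 346.55 × 0.9657
Depth = 334.66 m

335 m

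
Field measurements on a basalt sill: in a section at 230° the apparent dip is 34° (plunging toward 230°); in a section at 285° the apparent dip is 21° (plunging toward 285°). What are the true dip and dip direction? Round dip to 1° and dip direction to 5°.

true dip 34°, dip direction 230°

Represent each trace as a vector plunging at its apparent dip toward its trend (east-north-up frame): v₁ = (-0.635, -0.533, -0.559), v₂ = (-0.902, 0.242, -0.358).
n = v₁ × v₂ = (-0.326, -0.277, 0.634) (taken with n_z > 0).
True dip = arccos(n_z / |n|) = arccos(0.8290) = 34.0°.
The horizontal component of n points toward azimuth atan2(n_x, n_y) = 230°, the dip direction.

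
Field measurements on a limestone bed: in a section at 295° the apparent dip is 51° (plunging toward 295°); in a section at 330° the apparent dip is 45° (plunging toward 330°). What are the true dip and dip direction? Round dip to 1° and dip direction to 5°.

Represent each trace as a vector plunging at its apparent dip toward its trend (east-north-up frame): v₁ = (-0.570, 0.266, -0.777), v₂ = (-0.354, 0.612, -0.707).
Cross product v₁ × v₂ gives the pole to the plane: n ∝ (-0.288, 0.129, 0.255).
tan δ = √(n_x²+n_y²)/n_z = 0.315/0.255, so δ = 51.0°.
Dip direction = atan2(-0.288, 0.129) = 294° (azimuth of n's horizontal projection).

true dip 51°, dip direction 295°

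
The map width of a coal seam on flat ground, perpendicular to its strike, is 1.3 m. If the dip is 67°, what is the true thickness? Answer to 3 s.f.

1.20 m

True thickness t = w · sin(dip) = 1.3 × sin 67°
t = 1.3 × 0.9205 = 1.197 m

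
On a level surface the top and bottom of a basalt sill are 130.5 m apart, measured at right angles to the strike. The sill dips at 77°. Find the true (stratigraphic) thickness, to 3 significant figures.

127 m

True thickness t = w · sin(dip) = 130.5 × sin 77°
t = 130.5 × 0.9744 = 127.155 m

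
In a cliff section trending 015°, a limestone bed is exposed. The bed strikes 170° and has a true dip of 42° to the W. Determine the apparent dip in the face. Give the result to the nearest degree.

The section lies 25° from the strike.
tan(apparent dip) = tan 42° · sin 25° = 0.3805
apparent dip = arctan 0.3805 = 20.83°

21°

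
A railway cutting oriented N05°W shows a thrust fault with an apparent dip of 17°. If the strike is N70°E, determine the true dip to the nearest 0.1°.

The section is 75° from the strike.
tan δ = tan α / sin β = tan 17° / sin 75° = 0.3057 / 0.9659 = 0.3165
true dip = arctan 0.3165 = 17.56°

17.6°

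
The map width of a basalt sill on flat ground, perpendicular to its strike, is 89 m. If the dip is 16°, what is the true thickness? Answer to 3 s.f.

24.5 m

True thickness t = w · sin(dip) = 89 × sin 16°
t = 89 × 0.2756 = 24.532 m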